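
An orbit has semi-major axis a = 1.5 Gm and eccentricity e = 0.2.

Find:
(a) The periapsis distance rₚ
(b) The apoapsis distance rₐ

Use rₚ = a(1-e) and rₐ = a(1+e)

Convert to SI: a = 1.5 Gm = 1.5e+09 m.
(a) rₚ = a(1 − e) = 1.5e+09 · (1 − 0.2) = 1.5e+09 · 0.8 ≈ 1.2e+09 m = 1.2 Gm.
(b) rₐ = a(1 + e) = 1.5e+09 · (1 + 0.2) = 1.5e+09 · 1.2 ≈ 1.8e+09 m = 1.8 Gm.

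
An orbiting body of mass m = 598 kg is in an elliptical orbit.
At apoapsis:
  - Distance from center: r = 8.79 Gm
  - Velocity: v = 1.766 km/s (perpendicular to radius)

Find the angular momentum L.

Convert to SI: r = 8.79 Gm = 8.79e+09 m; v = 1.766 km/s = 1766 m/s.
Since v is perpendicular to r, L = m · v · r.
L = 598 · 1766 · 8.79e+09 kg·m²/s ≈ 9.283e+15 kg·m²/s.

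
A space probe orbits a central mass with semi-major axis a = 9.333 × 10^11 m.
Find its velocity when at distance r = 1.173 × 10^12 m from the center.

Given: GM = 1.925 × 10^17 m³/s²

Vis-viva: v = √(GM · (2/r − 1/a)).
2/r − 1/a = 2/1.173e+12 − 1/9.333e+11 = 6.33563e-13 m⁻¹.
v = √(1.925e+17 · 6.33563e-13) m/s ≈ 349.2 m/s = 349.2 m/s.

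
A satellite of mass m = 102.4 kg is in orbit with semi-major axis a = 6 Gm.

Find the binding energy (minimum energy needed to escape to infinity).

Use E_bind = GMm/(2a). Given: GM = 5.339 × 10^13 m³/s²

Convert to SI: a = 6 Gm = 6e+09 m.
Total orbital energy is E = −GMm/(2a); binding energy is E_bind = −E = GMm/(2a).
E_bind = 5.339e+13 · 102.4 / (2 · 6e+09) J ≈ 4.556e+05 J = 455.6 kJ.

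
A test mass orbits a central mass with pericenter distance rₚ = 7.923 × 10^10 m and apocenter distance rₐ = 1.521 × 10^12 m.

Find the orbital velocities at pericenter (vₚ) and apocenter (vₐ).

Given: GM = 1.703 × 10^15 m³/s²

Use the vis-viva equation v² = GM(2/r − 1/a) with a = (rₚ + rₐ)/2 = (7.923e+10 + 1.521e+12)/2 = 8.00115e+11 m.
vₚ = √(GM · (2/rₚ − 1/a)) = √(1.703e+15 · (2/7.923e+10 − 1/8.00115e+11)) m/s ≈ 202.1 m/s = 202.1 m/s.
vₐ = √(GM · (2/rₐ − 1/a)) = √(1.703e+15 · (2/1.521e+12 − 1/8.00115e+11)) m/s ≈ 10.53 m/s = 10.53 m/s.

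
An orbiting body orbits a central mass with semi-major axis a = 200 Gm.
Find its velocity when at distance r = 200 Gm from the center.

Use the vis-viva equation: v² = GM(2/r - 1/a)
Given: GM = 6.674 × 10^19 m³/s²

Convert to SI: a = 200 Gm = 2e+11 m; r = 200 Gm = 2e+11 m.
Vis-viva: v = √(GM · (2/r − 1/a)).
2/r − 1/a = 2/2e+11 − 1/2e+11 = 5e-12 m⁻¹.
v = √(6.674e+19 · 5e-12) m/s ≈ 1.827e+04 m/s = 18.27 km/s.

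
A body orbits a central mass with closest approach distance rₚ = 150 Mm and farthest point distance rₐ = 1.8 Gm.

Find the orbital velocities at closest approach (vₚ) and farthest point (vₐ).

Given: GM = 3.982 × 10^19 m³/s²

Convert to SI: rₚ = 150 Mm = 1.5e+08 m; rₐ = 1.8 Gm = 1.8e+09 m.
Use the vis-viva equation v² = GM(2/r − 1/a) with a = (rₚ + rₐ)/2 = (1.5e+08 + 1.8e+09)/2 = 9.75e+08 m.
vₚ = √(GM · (2/rₚ − 1/a)) = √(3.982e+19 · (2/1.5e+08 − 1/9.75e+08)) m/s ≈ 7.001e+05 m/s = 700.1 km/s.
vₐ = √(GM · (2/rₐ − 1/a)) = √(3.982e+19 · (2/1.8e+09 − 1/9.75e+08)) m/s ≈ 5.834e+04 m/s = 58.34 km/s.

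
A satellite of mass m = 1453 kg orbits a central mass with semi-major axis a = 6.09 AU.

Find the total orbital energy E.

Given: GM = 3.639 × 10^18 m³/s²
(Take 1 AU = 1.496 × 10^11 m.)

Convert to SI: a = 6.09 AU = 9.11064e+11 m.
E = −GMm / (2a).
E = −3.639e+18 · 1453 / (2 · 9.11064e+11) J ≈ -2.902e+09 J = -2.902 GJ.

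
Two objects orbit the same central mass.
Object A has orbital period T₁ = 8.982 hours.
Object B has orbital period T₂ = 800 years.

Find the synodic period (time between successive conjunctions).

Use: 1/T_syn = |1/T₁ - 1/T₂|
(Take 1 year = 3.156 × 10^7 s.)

Convert to SI: T₁ = 8.982 hours = 32335.2 s; T₂ = 800 years = 2.5248e+10 s.
T_syn = |T₁ · T₂ / (T₁ − T₂)|.
T_syn = |32335.2 · 2.5248e+10 / (32335.2 − 2.5248e+10)| s ≈ 3.234e+04 s = 8.982 hours.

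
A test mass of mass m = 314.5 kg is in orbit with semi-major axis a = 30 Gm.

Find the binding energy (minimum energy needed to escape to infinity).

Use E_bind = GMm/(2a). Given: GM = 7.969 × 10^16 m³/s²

Convert to SI: a = 30 Gm = 3e+10 m.
Total orbital energy is E = −GMm/(2a); binding energy is E_bind = −E = GMm/(2a).
E_bind = 7.969e+16 · 314.5 / (2 · 3e+10) J ≈ 4.177e+08 J = 417.7 MJ.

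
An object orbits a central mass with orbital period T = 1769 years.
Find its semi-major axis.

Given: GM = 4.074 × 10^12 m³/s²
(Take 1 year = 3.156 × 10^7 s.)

Convert to SI: T = 1769 years = 5.58296e+10 s.
Invert Kepler's third law: a = (GM · T² / (4π²))^(1/3).
Substituting T = 5.58296e+10 s and GM = 4.074e+12 m³/s²:
a = (4.074e+12 · (5.58296e+10)² / (4π²))^(1/3) m
a ≈ 6.852e+10 m = 6.852 × 10^10 m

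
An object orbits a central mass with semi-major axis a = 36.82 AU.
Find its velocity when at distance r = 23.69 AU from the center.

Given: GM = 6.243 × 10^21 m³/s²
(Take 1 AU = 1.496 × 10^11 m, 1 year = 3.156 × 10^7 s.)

Convert to SI: a = 36.82 AU = 5.50827e+12 m; r = 23.69 AU = 3.54402e+12 m.
Vis-viva: v = √(GM · (2/r − 1/a)).
2/r − 1/a = 2/3.54402e+12 − 1/5.50827e+12 = 3.82785e-13 m⁻¹.
v = √(6.243e+21 · 3.82785e-13) m/s ≈ 4.888e+04 m/s = 10.31 AU/year.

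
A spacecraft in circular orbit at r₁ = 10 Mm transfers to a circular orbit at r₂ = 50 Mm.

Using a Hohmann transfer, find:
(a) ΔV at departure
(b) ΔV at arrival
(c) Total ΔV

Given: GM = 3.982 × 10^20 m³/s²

Convert to SI: r₁ = 10 Mm = 1e+07 m; r₂ = 50 Mm = 5e+07 m.
Transfer semi-major axis: a_t = (r₁ + r₂)/2 = (1e+07 + 5e+07)/2 = 3e+07 m.
Circular speeds: v₁ = √(GM/r₁) = 6.31031e+06 m/s, v₂ = √(GM/r₂) = 2.82206e+06 m/s.
Transfer speeds (vis-viva v² = GM(2/r − 1/a_t)): v₁ᵗ = 8.14657e+06 m/s, v₂ᵗ = 1.62931e+06 m/s.
(a) ΔV₁ = |v₁ᵗ − v₁| ≈ 1.836e+06 m/s = 1836 km/s.
(b) ΔV₂ = |v₂ − v₂ᵗ| ≈ 1.193e+06 m/s = 1193 km/s.
(c) ΔV_total = ΔV₁ + ΔV₂ ≈ 3.029e+06 m/s = 3029 km/s.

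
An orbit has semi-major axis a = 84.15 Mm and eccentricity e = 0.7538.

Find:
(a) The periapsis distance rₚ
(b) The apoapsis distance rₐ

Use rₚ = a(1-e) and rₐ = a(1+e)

Convert to SI: a = 84.15 Mm = 8.415e+07 m.
(a) rₚ = a(1 − e) = 8.415e+07 · (1 − 0.7538) = 8.415e+07 · 0.2462 ≈ 2.072e+07 m = 20.72 Mm.
(b) rₐ = a(1 + e) = 8.415e+07 · (1 + 0.7538) = 8.415e+07 · 1.7538 ≈ 1.476e+08 m = 147.6 Mm.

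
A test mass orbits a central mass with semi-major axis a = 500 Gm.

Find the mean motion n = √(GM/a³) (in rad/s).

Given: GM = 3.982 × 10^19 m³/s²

Convert to SI: a = 500 Gm = 5e+11 m.
n = √(GM / a³).
n = √(3.982e+19 / (5e+11)³) rad/s ≈ 1.785e-08 rad/s.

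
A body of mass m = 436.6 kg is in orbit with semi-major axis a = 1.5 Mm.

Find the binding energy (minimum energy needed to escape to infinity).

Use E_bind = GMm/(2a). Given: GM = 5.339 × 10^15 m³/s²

Convert to SI: a = 1.5 Mm = 1.5e+06 m.
Total orbital energy is E = −GMm/(2a); binding energy is E_bind = −E = GMm/(2a).
E_bind = 5.339e+15 · 436.6 / (2 · 1.5e+06) J ≈ 7.77e+11 J = 777 GJ.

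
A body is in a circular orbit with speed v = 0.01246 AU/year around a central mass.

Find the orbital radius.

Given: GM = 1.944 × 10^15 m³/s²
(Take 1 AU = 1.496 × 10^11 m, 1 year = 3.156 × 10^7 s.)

Convert to SI: v = 0.01246 AU/year = 59.0626 m/s.
For a circular orbit, v² = GM / r, so r = GM / v².
r = 1.944e+15 / (59.0626)² m ≈ 5.573e+11 m = 3.725 AU.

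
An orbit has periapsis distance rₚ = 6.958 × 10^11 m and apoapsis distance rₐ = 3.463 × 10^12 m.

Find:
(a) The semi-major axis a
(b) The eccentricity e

(a) a = (rₚ + rₐ) / 2 = (6.958e+11 + 3.463e+12) / 2 ≈ 2.079e+12 m = 2.079 × 10^12 m.
(b) e = (rₐ − rₚ) / (rₐ + rₚ) = (3.463e+12 − 6.958e+11) / (3.463e+12 + 6.958e+11) ≈ 0.6654.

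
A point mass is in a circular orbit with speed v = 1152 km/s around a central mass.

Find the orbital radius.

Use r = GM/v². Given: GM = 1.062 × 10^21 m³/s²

Convert to SI: v = 1152 km/s = 1.152e+06 m/s.
For a circular orbit, v² = GM / r, so r = GM / v².
r = 1.062e+21 / (1.152e+06)² m ≈ 8.002e+08 m = 800.2 Mm.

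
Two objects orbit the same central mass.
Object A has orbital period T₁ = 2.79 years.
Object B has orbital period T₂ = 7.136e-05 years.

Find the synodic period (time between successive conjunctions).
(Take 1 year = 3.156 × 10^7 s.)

Convert to SI: T₁ = 2.79 years = 8.80524e+07 s; T₂ = 7.136e-05 years = 2252.12 s.
T_syn = |T₁ · T₂ / (T₁ − T₂)|.
T_syn = |8.80524e+07 · 2252.12 / (8.80524e+07 − 2252.12)| s ≈ 2252 s = 7.136e-05 years.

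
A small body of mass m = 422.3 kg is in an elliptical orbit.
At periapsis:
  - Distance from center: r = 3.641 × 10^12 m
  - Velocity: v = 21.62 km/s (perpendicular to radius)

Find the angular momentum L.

Convert to SI: v = 21.62 km/s = 21620 m/s.
Since v is perpendicular to r, L = m · v · r.
L = 422.3 · 21620 · 3.641e+12 kg·m²/s ≈ 3.324e+19 kg·m²/s.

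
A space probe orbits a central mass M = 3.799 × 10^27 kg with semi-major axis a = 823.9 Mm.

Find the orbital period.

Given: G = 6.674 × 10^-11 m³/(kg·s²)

Convert to SI: a = 823.9 Mm = 8.239e+08 m.
GM = G · M = 6.674e-11 · 3.799e+27 = 2.53545e+17 m³/s².
Kepler's third law: T = 2π √(a³ / GM).
Substituting a = 8.239e+08 m and GM = 2.53545e+17 m³/s²:
T = 2π √((8.239e+08)³ / 2.53545e+17) s
T ≈ 2.951e+05 s = 3.415 days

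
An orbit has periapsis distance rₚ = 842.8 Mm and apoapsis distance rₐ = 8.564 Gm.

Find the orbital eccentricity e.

Convert to SI: rₚ = 842.8 Mm = 8.428e+08 m; rₐ = 8.564 Gm = 8.564e+09 m.
e = (rₐ − rₚ) / (rₐ + rₚ).
e = (8.564e+09 − 8.428e+08) / (8.564e+09 + 8.428e+08) = 7.7212e+09 / 9.4068e+09 ≈ 0.8208.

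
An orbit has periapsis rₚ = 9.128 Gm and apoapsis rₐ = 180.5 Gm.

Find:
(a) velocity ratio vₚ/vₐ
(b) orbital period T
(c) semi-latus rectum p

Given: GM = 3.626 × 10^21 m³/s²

Convert to SI: rₚ = 9.128 Gm = 9.128e+09 m; rₐ = 180.5 Gm = 1.805e+11 m.
(a) Conservation of angular momentum (rₚvₚ = rₐvₐ) gives vₚ/vₐ = rₐ/rₚ = 1.805e+11/9.128e+09 ≈ 19.77
(b) With a = (rₚ + rₐ)/2 = 9.4814e+10 m, T = 2π √(a³/GM) = 2π √((9.4814e+10)³/3.626e+21) s ≈ 3.046e+06 s
(c) From a = (rₚ + rₐ)/2 = 9.4814e+10 m and e = (rₐ − rₚ)/(rₐ + rₚ) = 0.903727, p = a(1 − e²) = 9.4814e+10 · (1 − (0.903727)²) ≈ 1.738e+10 m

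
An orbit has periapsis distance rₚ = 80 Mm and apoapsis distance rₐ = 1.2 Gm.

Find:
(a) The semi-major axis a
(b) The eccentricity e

Convert to SI: rₚ = 80 Mm = 8e+07 m; rₐ = 1.2 Gm = 1.2e+09 m.
(a) a = (rₚ + rₐ) / 2 = (8e+07 + 1.2e+09) / 2 ≈ 6.4e+08 m = 640 Mm.
(b) e = (rₐ − rₚ) / (rₐ + rₚ) = (1.2e+09 − 8e+07) / (1.2e+09 + 8e+07) ≈ 0.875.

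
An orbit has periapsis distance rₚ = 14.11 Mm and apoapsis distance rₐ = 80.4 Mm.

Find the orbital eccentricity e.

Convert to SI: rₚ = 14.11 Mm = 1.411e+07 m; rₐ = 80.4 Mm = 8.04e+07 m.
e = (rₐ − rₚ) / (rₐ + rₚ).
e = (8.04e+07 − 1.411e+07) / (8.04e+07 + 1.411e+07) = 6.629e+07 / 9.451e+07 ≈ 0.7014.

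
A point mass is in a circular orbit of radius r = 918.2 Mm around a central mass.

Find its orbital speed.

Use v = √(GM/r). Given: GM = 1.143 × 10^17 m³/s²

Convert to SI: r = 918.2 Mm = 9.182e+08 m.
For a circular orbit, gravity supplies the centripetal force, so v = √(GM / r).
v = √(1.143e+17 / 9.182e+08) m/s ≈ 1.116e+04 m/s = 11.16 km/s.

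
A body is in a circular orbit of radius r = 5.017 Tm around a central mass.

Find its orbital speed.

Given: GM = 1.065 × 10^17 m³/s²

Convert to SI: r = 5.017 Tm = 5.017e+12 m.
For a circular orbit, gravity supplies the centripetal force, so v = √(GM / r).
v = √(1.065e+17 / 5.017e+12) m/s ≈ 145.7 m/s = 145.7 m/s.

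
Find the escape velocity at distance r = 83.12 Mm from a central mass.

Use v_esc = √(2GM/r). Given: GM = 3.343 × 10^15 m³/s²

Convert to SI: r = 83.12 Mm = 8.312e+07 m.
Escape velocity comes from setting total energy to zero: ½v² − GM/r = 0 ⇒ v_esc = √(2GM / r).
v_esc = √(2 · 3.343e+15 / 8.312e+07) m/s ≈ 8969 m/s = 8.969 km/s.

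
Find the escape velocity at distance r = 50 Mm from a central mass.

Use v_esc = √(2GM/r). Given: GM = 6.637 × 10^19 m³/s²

Convert to SI: r = 50 Mm = 5e+07 m.
Escape velocity comes from setting total energy to zero: ½v² − GM/r = 0 ⇒ v_esc = √(2GM / r).
v_esc = √(2 · 6.637e+19 / 5e+07) m/s ≈ 1.629e+06 m/s = 1629 km/s.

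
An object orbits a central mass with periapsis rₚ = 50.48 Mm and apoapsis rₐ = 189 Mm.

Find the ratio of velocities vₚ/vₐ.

Convert to SI: rₚ = 50.48 Mm = 5.048e+07 m; rₐ = 189 Mm = 1.89e+08 m.
Conservation of angular momentum gives rₚvₚ = rₐvₐ, so vₚ/vₐ = rₐ/rₚ.
vₚ/vₐ = 1.89e+08 / 5.048e+07 ≈ 3.744.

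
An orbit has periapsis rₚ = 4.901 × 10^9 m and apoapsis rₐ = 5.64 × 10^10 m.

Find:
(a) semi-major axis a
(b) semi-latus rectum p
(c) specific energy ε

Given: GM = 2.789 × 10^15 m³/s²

(a) a = (rₚ + rₐ)/2 = (4.901e+09 + 5.64e+10)/2 ≈ 3.065e+10 m
(b) From a = (rₚ + rₐ)/2 = 3.06505e+10 m and e = (rₐ − rₚ)/(rₐ + rₚ) = 0.8401, p = a(1 − e²) = 3.06505e+10 · (1 − (0.8401)²) ≈ 9.018e+09 m
(c) With a = (rₚ + rₐ)/2 = 3.06505e+10 m, ε = −GM/(2a) = −2.789e+15/(2 · 3.06505e+10) J/kg ≈ -4.55e+04 J/kg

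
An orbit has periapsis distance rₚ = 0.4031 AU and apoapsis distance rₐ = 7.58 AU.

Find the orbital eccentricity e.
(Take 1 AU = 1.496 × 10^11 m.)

Convert to SI: rₚ = 0.4031 AU = 6.03038e+10 m; rₐ = 7.58 AU = 1.13397e+12 m.
e = (rₐ − rₚ) / (rₐ + rₚ).
e = (1.13397e+12 − 6.03038e+10) / (1.13397e+12 + 6.03038e+10) = 1.07366e+12 / 1.19427e+12 ≈ 0.899.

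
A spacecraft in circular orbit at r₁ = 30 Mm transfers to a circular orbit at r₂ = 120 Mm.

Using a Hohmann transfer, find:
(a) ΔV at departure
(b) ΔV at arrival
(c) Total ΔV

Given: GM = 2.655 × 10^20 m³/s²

Convert to SI: r₁ = 30 Mm = 3e+07 m; r₂ = 120 Mm = 1.2e+08 m.
Transfer semi-major axis: a_t = (r₁ + r₂)/2 = (3e+07 + 1.2e+08)/2 = 7.5e+07 m.
Circular speeds: v₁ = √(GM/r₁) = 2.97489e+06 m/s, v₂ = √(GM/r₂) = 1.48745e+06 m/s.
Transfer speeds (vis-viva v² = GM(2/r − 1/a_t)): v₁ᵗ = 3.76298e+06 m/s, v₂ᵗ = 940744 m/s.
(a) ΔV₁ = |v₁ᵗ − v₁| ≈ 7.881e+05 m/s = 788.1 km/s.
(b) ΔV₂ = |v₂ − v₂ᵗ| ≈ 5.467e+05 m/s = 546.7 km/s.
(c) ΔV_total = ΔV₁ + ΔV₂ ≈ 1.335e+06 m/s = 1335 km/s.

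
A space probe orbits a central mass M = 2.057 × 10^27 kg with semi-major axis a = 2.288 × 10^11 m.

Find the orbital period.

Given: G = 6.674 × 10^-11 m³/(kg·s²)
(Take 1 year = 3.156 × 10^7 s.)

GM = G · M = 6.674e-11 · 2.057e+27 = 1.37284e+17 m³/s².
Kepler's third law: T = 2π √(a³ / GM).
Substituting a = 2.288e+11 m and GM = 1.37284e+17 m³/s²:
T = 2π √((2.288e+11)³ / 1.37284e+17) s
T ≈ 1.856e+09 s = 58.81 years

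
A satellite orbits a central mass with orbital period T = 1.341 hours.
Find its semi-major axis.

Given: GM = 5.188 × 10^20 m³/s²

Convert to SI: T = 1.341 hours = 4827.6 s.
Invert Kepler's third law: a = (GM · T² / (4π²))^(1/3).
Substituting T = 4827.6 s and GM = 5.188e+20 m³/s²:
a = (5.188e+20 · (4827.6)² / (4π²))^(1/3) m
a ≈ 6.741e+08 m = 6.741 × 10^8 m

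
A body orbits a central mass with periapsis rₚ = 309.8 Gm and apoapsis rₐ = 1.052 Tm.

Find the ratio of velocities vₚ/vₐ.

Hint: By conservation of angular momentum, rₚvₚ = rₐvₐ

Convert to SI: rₚ = 309.8 Gm = 3.098e+11 m; rₐ = 1.052 Tm = 1.052e+12 m.
Conservation of angular momentum gives rₚvₚ = rₐvₐ, so vₚ/vₐ = rₐ/rₚ.
vₚ/vₐ = 1.052e+12 / 3.098e+11 ≈ 3.396.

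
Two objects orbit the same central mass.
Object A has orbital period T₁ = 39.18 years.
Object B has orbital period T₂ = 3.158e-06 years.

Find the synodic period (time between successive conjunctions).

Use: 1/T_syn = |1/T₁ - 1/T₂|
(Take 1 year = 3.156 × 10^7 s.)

Convert to SI: T₁ = 39.18 years = 1.23652e+09 s; T₂ = 3.158e-06 years = 99.6665 s.
T_syn = |T₁ · T₂ / (T₁ − T₂)|.
T_syn = |1.23652e+09 · 99.6665 / (1.23652e+09 − 99.6665)| s ≈ 99.67 s = 3.158e-06 years.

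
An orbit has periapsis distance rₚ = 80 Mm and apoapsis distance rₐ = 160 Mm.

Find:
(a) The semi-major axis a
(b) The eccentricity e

Convert to SI: rₚ = 80 Mm = 8e+07 m; rₐ = 160 Mm = 1.6e+08 m.
(a) a = (rₚ + rₐ) / 2 = (8e+07 + 1.6e+08) / 2 ≈ 1.2e+08 m = 120 Mm.
(b) e = (rₐ − rₚ) / (rₐ + rₚ) = (1.6e+08 − 8e+07) / (1.6e+08 + 8e+07) ≈ 0.3333.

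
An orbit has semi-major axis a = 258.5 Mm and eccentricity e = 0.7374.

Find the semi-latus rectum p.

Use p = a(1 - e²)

Convert to SI: a = 258.5 Mm = 2.585e+08 m.
p = a (1 − e²).
p = 2.585e+08 · (1 − (0.7374)²) = 2.585e+08 · 0.456241 ≈ 1.179e+08 m = 117.9 Mm.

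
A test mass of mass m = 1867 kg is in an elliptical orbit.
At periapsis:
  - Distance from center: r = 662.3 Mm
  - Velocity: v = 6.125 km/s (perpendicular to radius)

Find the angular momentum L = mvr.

Convert to SI: r = 662.3 Mm = 6.623e+08 m; v = 6.125 km/s = 6125 m/s.
Since v is perpendicular to r, L = m · v · r.
L = 1867 · 6125 · 6.623e+08 kg·m²/s ≈ 7.574e+15 kg·m²/s.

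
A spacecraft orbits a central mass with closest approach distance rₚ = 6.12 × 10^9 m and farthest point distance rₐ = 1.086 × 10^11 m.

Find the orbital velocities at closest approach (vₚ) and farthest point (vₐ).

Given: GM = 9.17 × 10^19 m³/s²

Use the vis-viva equation v² = GM(2/r − 1/a) with a = (rₚ + rₐ)/2 = (6.12e+09 + 1.086e+11)/2 = 5.736e+10 m.
vₚ = √(GM · (2/rₚ − 1/a)) = √(9.17e+19 · (2/6.12e+09 − 1/5.736e+10)) m/s ≈ 1.684e+05 m/s = 168.4 km/s.
vₐ = √(GM · (2/rₐ − 1/a)) = √(9.17e+19 · (2/1.086e+11 − 1/5.736e+10)) m/s ≈ 9492 m/s = 9.492 km/s.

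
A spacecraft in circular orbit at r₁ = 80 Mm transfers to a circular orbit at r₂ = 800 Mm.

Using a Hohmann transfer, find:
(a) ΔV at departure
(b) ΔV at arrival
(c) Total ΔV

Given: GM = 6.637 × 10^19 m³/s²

Convert to SI: r₁ = 80 Mm = 8e+07 m; r₂ = 800 Mm = 8e+08 m.
Transfer semi-major axis: a_t = (r₁ + r₂)/2 = (8e+07 + 8e+08)/2 = 4.4e+08 m.
Circular speeds: v₁ = √(GM/r₁) = 910838 m/s, v₂ = √(GM/r₂) = 288032 m/s.
Transfer speeds (vis-viva v² = GM(2/r − 1/a_t)): v₁ᵗ = 1.22817e+06 m/s, v₂ᵗ = 122817 m/s.
(a) ΔV₁ = |v₁ᵗ − v₁| ≈ 3.173e+05 m/s = 317.3 km/s.
(b) ΔV₂ = |v₂ − v₂ᵗ| ≈ 1.652e+05 m/s = 165.2 km/s.
(c) ΔV_total = ΔV₁ + ΔV₂ ≈ 4.826e+05 m/s = 482.6 km/s.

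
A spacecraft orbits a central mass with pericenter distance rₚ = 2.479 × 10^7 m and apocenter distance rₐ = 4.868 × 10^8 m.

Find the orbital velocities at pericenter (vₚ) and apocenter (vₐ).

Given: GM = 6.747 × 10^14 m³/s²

Use the vis-viva equation v² = GM(2/r − 1/a) with a = (rₚ + rₐ)/2 = (2.479e+07 + 4.868e+08)/2 = 2.55795e+08 m.
vₚ = √(GM · (2/rₚ − 1/a)) = √(6.747e+14 · (2/2.479e+07 − 1/2.55795e+08)) m/s ≈ 7197 m/s = 7.197 km/s.
vₐ = √(GM · (2/rₐ − 1/a)) = √(6.747e+14 · (2/4.868e+08 − 1/2.55795e+08)) m/s ≈ 366.5 m/s = 366.5 m/s.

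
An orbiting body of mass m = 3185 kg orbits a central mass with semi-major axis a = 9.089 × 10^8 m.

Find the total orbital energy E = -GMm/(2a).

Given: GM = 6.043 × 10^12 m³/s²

E = −GMm / (2a).
E = −6.043e+12 · 3185 / (2 · 9.089e+08) J ≈ -1.059e+07 J = -10.59 MJ.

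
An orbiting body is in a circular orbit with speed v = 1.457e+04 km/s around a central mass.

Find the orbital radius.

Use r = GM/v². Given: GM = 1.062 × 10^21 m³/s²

Convert to SI: v = 1.457e+04 km/s = 1.457e+07 m/s.
For a circular orbit, v² = GM / r, so r = GM / v².
r = 1.062e+21 / (1.457e+07)² m ≈ 5.003e+06 m = 5.003 Mm.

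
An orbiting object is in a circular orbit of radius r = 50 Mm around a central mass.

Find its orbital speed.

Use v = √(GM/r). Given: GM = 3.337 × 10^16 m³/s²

Convert to SI: r = 50 Mm = 5e+07 m.
For a circular orbit, gravity supplies the centripetal force, so v = √(GM / r).
v = √(3.337e+16 / 5e+07) m/s ≈ 2.583e+04 m/s = 25.83 km/s.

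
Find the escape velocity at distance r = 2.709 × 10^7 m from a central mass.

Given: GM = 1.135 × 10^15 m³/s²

Escape velocity comes from setting total energy to zero: ½v² − GM/r = 0 ⇒ v_esc = √(2GM / r).
v_esc = √(2 · 1.135e+15 / 2.709e+07) m/s ≈ 9154 m/s = 9.154 km/s.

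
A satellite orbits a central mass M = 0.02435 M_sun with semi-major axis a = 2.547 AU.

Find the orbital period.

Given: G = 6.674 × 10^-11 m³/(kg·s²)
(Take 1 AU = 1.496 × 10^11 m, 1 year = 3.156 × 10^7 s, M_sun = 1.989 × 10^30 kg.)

Convert to SI: a = 2.547 AU = 3.81031e+11 m; M = 0.02435 M_sun = 4.84322e+28 kg.
GM = G · M = 6.674e-11 · 4.84322e+28 = 3.23236e+18 m³/s².
Kepler's third law: T = 2π √(a³ / GM).
Substituting a = 3.81031e+11 m and GM = 3.23236e+18 m³/s²:
T = 2π √((3.81031e+11)³ / 3.23236e+18) s
T ≈ 8.22e+08 s = 26.04 years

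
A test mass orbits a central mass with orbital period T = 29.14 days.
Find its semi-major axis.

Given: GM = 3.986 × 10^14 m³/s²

Convert to SI: T = 29.14 days = 2.5177e+06 s.
Invert Kepler's third law: a = (GM · T² / (4π²))^(1/3).
Substituting T = 2.5177e+06 s and GM = 3.986e+14 m³/s²:
a = (3.986e+14 · (2.5177e+06)² / (4π²))^(1/3) m
a ≈ 4e+08 m = 400 Mm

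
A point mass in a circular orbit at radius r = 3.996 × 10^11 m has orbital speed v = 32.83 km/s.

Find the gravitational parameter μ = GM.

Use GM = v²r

Convert to SI: v = 32.83 km/s = 32830 m/s.
For a circular orbit v² = GM/r, so GM = v² · r.
GM = (32830)² · 3.996e+11 m³/s² ≈ 4.307e+20 m³/s² = 4.307 × 10^20 m³/s².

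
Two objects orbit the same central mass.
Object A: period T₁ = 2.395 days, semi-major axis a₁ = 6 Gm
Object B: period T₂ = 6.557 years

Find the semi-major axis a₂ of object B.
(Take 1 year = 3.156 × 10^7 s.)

Convert to SI: T₁ = 2.395 days = 206928 s; a₁ = 6 Gm = 6e+09 m; T₂ = 6.557 years = 2.06939e+08 s.
Kepler's third law: (T₁/T₂)² = (a₁/a₂)³ ⇒ a₂ = a₁ · (T₂/T₁)^(2/3).
T₂/T₁ = 2.06939e+08 / 206928 = 1000.05.
a₂ = 6e+09 · (1000.05)^(2/3) m ≈ 6e+11 m = 600 Gm.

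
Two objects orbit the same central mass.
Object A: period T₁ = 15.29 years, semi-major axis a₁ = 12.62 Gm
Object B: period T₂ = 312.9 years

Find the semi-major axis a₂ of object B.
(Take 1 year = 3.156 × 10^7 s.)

Convert to SI: T₁ = 15.29 years = 4.82552e+08 s; a₁ = 12.62 Gm = 1.262e+10 m; T₂ = 312.9 years = 9.87512e+09 s.
Kepler's third law: (T₁/T₂)² = (a₁/a₂)³ ⇒ a₂ = a₁ · (T₂/T₁)^(2/3).
T₂/T₁ = 9.87512e+09 / 4.82552e+08 = 20.4644.
a₂ = 1.262e+10 · (20.4644)^(2/3) m ≈ 9.442e+10 m = 94.42 Gm.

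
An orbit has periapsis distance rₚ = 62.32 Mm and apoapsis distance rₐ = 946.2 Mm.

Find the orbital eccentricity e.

Convert to SI: rₚ = 62.32 Mm = 6.232e+07 m; rₐ = 946.2 Mm = 9.462e+08 m.
e = (rₐ − rₚ) / (rₐ + rₚ).
e = (9.462e+08 − 6.232e+07) / (9.462e+08 + 6.232e+07) = 8.8388e+08 / 1.00852e+09 ≈ 0.8764.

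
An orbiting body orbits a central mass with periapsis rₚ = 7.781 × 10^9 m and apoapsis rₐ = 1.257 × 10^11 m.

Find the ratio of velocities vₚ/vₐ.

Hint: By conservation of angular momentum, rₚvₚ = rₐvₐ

Conservation of angular momentum gives rₚvₚ = rₐvₐ, so vₚ/vₐ = rₐ/rₚ.
vₚ/vₐ = 1.257e+11 / 7.781e+09 ≈ 16.15.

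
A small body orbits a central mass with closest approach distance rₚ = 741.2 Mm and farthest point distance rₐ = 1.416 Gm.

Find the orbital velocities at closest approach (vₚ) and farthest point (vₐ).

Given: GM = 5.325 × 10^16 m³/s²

Convert to SI: rₚ = 741.2 Mm = 7.412e+08 m; rₐ = 1.416 Gm = 1.416e+09 m.
Use the vis-viva equation v² = GM(2/r − 1/a) with a = (rₚ + rₐ)/2 = (7.412e+08 + 1.416e+09)/2 = 1.0786e+09 m.
vₚ = √(GM · (2/rₚ − 1/a)) = √(5.325e+16 · (2/7.412e+08 − 1/1.0786e+09)) m/s ≈ 9712 m/s = 9.712 km/s.
vₐ = √(GM · (2/rₐ − 1/a)) = √(5.325e+16 · (2/1.416e+09 − 1/1.0786e+09)) m/s ≈ 5084 m/s = 5.084 km/s.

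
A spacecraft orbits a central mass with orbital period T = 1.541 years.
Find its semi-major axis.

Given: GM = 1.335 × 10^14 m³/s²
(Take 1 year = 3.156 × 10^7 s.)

Convert to SI: T = 1.541 years = 4.8634e+07 s.
Invert Kepler's third law: a = (GM · T² / (4π²))^(1/3).
Substituting T = 4.8634e+07 s and GM = 1.335e+14 m³/s²:
a = (1.335e+14 · (4.8634e+07)² / (4π²))^(1/3) m
a ≈ 2e+09 m = 2 Gm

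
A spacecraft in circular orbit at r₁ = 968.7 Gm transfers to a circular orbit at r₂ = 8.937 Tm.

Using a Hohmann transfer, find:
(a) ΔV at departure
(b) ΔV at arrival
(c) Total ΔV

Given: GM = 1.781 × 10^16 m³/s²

Convert to SI: r₁ = 968.7 Gm = 9.687e+11 m; r₂ = 8.937 Tm = 8.937e+12 m.
Transfer semi-major axis: a_t = (r₁ + r₂)/2 = (9.687e+11 + 8.937e+12)/2 = 4.95285e+12 m.
Circular speeds: v₁ = √(GM/r₁) = 135.593 m/s, v₂ = √(GM/r₂) = 44.6412 m/s.
Transfer speeds (vis-viva v² = GM(2/r − 1/a_t)): v₁ᵗ = 182.14 m/s, v₂ᵗ = 19.7425 m/s.
(a) ΔV₁ = |v₁ᵗ − v₁| ≈ 46.55 m/s = 46.55 m/s.
(b) ΔV₂ = |v₂ − v₂ᵗ| ≈ 24.9 m/s = 24.9 m/s.
(c) ΔV_total = ΔV₁ + ΔV₂ ≈ 71.45 m/s = 71.45 m/s.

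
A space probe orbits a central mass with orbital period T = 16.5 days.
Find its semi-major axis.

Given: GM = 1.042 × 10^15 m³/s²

Convert to SI: T = 16.5 days = 1.4256e+06 s.
Invert Kepler's third law: a = (GM · T² / (4π²))^(1/3).
Substituting T = 1.4256e+06 s and GM = 1.042e+15 m³/s²:
a = (1.042e+15 · (1.4256e+06)² / (4π²))^(1/3) m
a ≈ 3.771e+08 m = 377.1 Mm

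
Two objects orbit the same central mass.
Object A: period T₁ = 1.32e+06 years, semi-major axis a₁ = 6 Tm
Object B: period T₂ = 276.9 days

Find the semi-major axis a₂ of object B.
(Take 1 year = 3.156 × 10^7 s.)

Convert to SI: T₁ = 1.32e+06 years = 4.16592e+13 s; a₁ = 6 Tm = 6e+12 m; T₂ = 276.9 days = 2.39242e+07 s.
Kepler's third law: (T₁/T₂)² = (a₁/a₂)³ ⇒ a₂ = a₁ · (T₂/T₁)^(2/3).
T₂/T₁ = 2.39242e+07 / 4.16592e+13 = 5.74283e-07.
a₂ = 6e+12 · (5.74283e-07)^(2/3) m ≈ 4.145e+08 m = 414.5 Mm.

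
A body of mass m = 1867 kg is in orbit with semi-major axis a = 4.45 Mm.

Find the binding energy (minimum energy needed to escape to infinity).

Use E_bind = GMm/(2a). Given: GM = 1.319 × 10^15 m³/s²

Convert to SI: a = 4.45 Mm = 4.45e+06 m.
Total orbital energy is E = −GMm/(2a); binding energy is E_bind = −E = GMm/(2a).
E_bind = 1.319e+15 · 1867 / (2 · 4.45e+06) J ≈ 2.767e+11 J = 276.7 GJ.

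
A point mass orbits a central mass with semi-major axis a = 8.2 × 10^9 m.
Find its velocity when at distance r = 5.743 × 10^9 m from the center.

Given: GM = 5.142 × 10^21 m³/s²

Vis-viva: v = √(GM · (2/r − 1/a)).
2/r − 1/a = 2/5.743e+09 − 1/8.2e+09 = 2.26299e-10 m⁻¹.
v = √(5.142e+21 · 2.26299e-10) m/s ≈ 1.079e+06 m/s = 1079 km/s.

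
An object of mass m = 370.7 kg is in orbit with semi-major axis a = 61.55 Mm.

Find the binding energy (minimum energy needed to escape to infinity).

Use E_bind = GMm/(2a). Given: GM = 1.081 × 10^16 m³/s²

Convert to SI: a = 61.55 Mm = 6.155e+07 m.
Total orbital energy is E = −GMm/(2a); binding energy is E_bind = −E = GMm/(2a).
E_bind = 1.081e+16 · 370.7 / (2 · 6.155e+07) J ≈ 3.255e+10 J = 32.55 GJ.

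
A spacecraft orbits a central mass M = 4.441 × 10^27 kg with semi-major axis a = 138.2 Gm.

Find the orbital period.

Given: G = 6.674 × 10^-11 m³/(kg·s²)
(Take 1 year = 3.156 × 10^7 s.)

Convert to SI: a = 138.2 Gm = 1.382e+11 m.
GM = G · M = 6.674e-11 · 4.441e+27 = 2.96392e+17 m³/s².
Kepler's third law: T = 2π √(a³ / GM).
Substituting a = 1.382e+11 m and GM = 2.96392e+17 m³/s²:
T = 2π √((1.382e+11)³ / 2.96392e+17) s
T ≈ 5.929e+08 s = 18.79 years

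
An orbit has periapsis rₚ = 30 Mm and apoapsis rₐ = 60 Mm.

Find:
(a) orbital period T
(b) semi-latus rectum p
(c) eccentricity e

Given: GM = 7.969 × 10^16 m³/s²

Convert to SI: rₚ = 30 Mm = 3e+07 m; rₐ = 60 Mm = 6e+07 m.
(a) With a = (rₚ + rₐ)/2 = 4.5e+07 m, T = 2π √(a³/GM) = 2π √((4.5e+07)³/7.969e+16) s ≈ 6719 s
(b) From a = (rₚ + rₐ)/2 = 4.5e+07 m and e = (rₐ − rₚ)/(rₐ + rₚ) = 0.333333, p = a(1 − e²) = 4.5e+07 · (1 − (0.333333)²) ≈ 4e+07 m
(c) e = (rₐ − rₚ)/(rₐ + rₚ) = (6e+07 − 3e+07)/(6e+07 + 3e+07) ≈ 0.3333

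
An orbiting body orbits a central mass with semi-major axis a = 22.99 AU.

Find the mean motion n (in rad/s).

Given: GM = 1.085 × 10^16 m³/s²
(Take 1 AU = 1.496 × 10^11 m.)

Convert to SI: a = 22.99 AU = 3.4393e+12 m.
n = √(GM / a³).
n = √(1.085e+16 / (3.4393e+12)³) rad/s ≈ 1.633e-11 rad/s.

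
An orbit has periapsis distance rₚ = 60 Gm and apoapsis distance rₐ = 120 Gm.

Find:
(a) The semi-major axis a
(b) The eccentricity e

Convert to SI: rₚ = 60 Gm = 6e+10 m; rₐ = 120 Gm = 1.2e+11 m.
(a) a = (rₚ + rₐ) / 2 = (6e+10 + 1.2e+11) / 2 ≈ 9e+10 m = 90 Gm.
(b) e = (rₐ − rₚ) / (rₐ + rₚ) = (1.2e+11 − 6e+10) / (1.2e+11 + 6e+10) ≈ 0.3333.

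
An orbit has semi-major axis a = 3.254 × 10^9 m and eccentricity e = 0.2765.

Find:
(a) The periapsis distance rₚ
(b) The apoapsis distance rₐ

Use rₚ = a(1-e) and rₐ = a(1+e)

(a) rₚ = a(1 − e) = 3.254e+09 · (1 − 0.2765) = 3.254e+09 · 0.7235 ≈ 2.354e+09 m = 2.354 × 10^9 m.
(b) rₐ = a(1 + e) = 3.254e+09 · (1 + 0.2765) = 3.254e+09 · 1.2765 ≈ 4.154e+09 m = 4.154 × 10^9 m.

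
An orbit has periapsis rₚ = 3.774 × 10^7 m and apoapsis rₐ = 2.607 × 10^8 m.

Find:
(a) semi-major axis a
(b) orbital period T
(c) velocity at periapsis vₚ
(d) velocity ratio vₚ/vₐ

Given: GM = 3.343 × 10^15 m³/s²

(a) a = (rₚ + rₐ)/2 = (3.774e+07 + 2.607e+08)/2 ≈ 1.492e+08 m
(b) With a = (rₚ + rₐ)/2 = 1.4922e+08 m, T = 2π √(a³/GM) = 2π √((1.4922e+08)³/3.343e+15) s ≈ 1.981e+05 s
(c) With a = (rₚ + rₐ)/2 = 1.4922e+08 m, vₚ = √(GM (2/rₚ − 1/a)) = √(3.343e+15 · (2/3.774e+07 − 1/1.4922e+08)) m/s ≈ 1.244e+04 m/s
(d) Conservation of angular momentum (rₚvₚ = rₐvₐ) gives vₚ/vₐ = rₐ/rₚ = 2.607e+08/3.774e+07 ≈ 6.908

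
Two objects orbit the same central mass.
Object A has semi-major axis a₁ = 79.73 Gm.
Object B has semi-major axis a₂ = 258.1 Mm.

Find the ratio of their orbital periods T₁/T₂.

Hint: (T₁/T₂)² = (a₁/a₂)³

Convert to SI: a₁ = 79.73 Gm = 7.973e+10 m; a₂ = 258.1 Mm = 2.581e+08 m.
From Kepler's third law, (T₁/T₂)² = (a₁/a₂)³, so T₁/T₂ = (a₁/a₂)^(3/2).
a₁/a₂ = 7.973e+10 / 2.581e+08 = 308.911.
T₁/T₂ = (308.911)^(3/2) ≈ 5429.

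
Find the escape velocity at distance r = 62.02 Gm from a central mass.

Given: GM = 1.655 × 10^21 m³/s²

Convert to SI: r = 62.02 Gm = 6.202e+10 m.
Escape velocity comes from setting total energy to zero: ½v² − GM/r = 0 ⇒ v_esc = √(2GM / r).
v_esc = √(2 · 1.655e+21 / 6.202e+10) m/s ≈ 2.31e+05 m/s = 231 km/s.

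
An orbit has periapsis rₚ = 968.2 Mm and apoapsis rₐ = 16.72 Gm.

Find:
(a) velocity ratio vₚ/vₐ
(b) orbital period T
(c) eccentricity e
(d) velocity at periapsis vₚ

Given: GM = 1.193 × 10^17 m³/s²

Convert to SI: rₚ = 968.2 Mm = 9.682e+08 m; rₐ = 16.72 Gm = 1.672e+10 m.
(a) Conservation of angular momentum (rₚvₚ = rₐvₐ) gives vₚ/vₐ = rₐ/rₚ = 1.672e+10/9.682e+08 ≈ 17.27
(b) With a = (rₚ + rₐ)/2 = 8.8441e+09 m, T = 2π √(a³/GM) = 2π √((8.8441e+09)³/1.193e+17) s ≈ 1.513e+07 s
(c) e = (rₐ − rₚ)/(rₐ + rₚ) = (1.672e+10 − 9.682e+08)/(1.672e+10 + 9.682e+08) ≈ 0.8905
(d) With a = (rₚ + rₐ)/2 = 8.8441e+09 m, vₚ = √(GM (2/rₚ − 1/a)) = √(1.193e+17 · (2/9.682e+08 − 1/8.8441e+09)) m/s ≈ 1.526e+04 m/s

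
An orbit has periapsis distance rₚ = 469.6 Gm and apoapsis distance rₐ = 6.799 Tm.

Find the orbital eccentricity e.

Convert to SI: rₚ = 469.6 Gm = 4.696e+11 m; rₐ = 6.799 Tm = 6.799e+12 m.
e = (rₐ − rₚ) / (rₐ + rₚ).
e = (6.799e+12 − 4.696e+11) / (6.799e+12 + 4.696e+11) = 6.3294e+12 / 7.2686e+12 ≈ 0.8708.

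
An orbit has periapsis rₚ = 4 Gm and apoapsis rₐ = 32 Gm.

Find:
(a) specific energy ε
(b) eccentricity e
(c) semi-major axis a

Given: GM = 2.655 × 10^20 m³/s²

Convert to SI: rₚ = 4 Gm = 4e+09 m; rₐ = 32 Gm = 3.2e+10 m.
(a) With a = (rₚ + rₐ)/2 = 1.8e+10 m, ε = −GM/(2a) = −2.655e+20/(2 · 1.8e+10) J/kg ≈ -7.375e+09 J/kg
(b) e = (rₐ − rₚ)/(rₐ + rₚ) = (3.2e+10 − 4e+09)/(3.2e+10 + 4e+09) ≈ 0.7778
(c) a = (rₚ + rₐ)/2 = (4e+09 + 3.2e+10)/2 ≈ 1.8e+10 m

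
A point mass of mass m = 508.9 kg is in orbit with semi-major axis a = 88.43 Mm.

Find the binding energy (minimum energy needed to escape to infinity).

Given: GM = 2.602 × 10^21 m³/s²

Convert to SI: a = 88.43 Mm = 8.843e+07 m.
Total orbital energy is E = −GMm/(2a); binding energy is E_bind = −E = GMm/(2a).
E_bind = 2.602e+21 · 508.9 / (2 · 8.843e+07) J ≈ 7.487e+15 J = 7.487 PJ.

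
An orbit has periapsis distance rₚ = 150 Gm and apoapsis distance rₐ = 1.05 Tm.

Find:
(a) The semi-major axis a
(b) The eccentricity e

Convert to SI: rₚ = 150 Gm = 1.5e+11 m; rₐ = 1.05 Tm = 1.05e+12 m.
(a) a = (rₚ + rₐ) / 2 = (1.5e+11 + 1.05e+12) / 2 ≈ 6e+11 m = 600 Gm.
(b) e = (rₐ − rₚ) / (rₐ + rₚ) = (1.05e+12 − 1.5e+11) / (1.05e+12 + 1.5e+11) ≈ 0.75.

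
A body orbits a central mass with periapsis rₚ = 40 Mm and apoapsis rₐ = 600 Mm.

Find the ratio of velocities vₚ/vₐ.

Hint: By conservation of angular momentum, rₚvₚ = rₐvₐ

Convert to SI: rₚ = 40 Mm = 4e+07 m; rₐ = 600 Mm = 6e+08 m.
Conservation of angular momentum gives rₚvₚ = rₐvₐ, so vₚ/vₐ = rₐ/rₚ.
vₚ/vₐ = 6e+08 / 4e+07 ≈ 15.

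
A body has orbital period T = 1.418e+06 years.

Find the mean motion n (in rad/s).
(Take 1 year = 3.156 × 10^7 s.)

Convert to SI: T = 1.418e+06 years = 4.47521e+13 s.
n = 2π / T.
n = 2π / 4.47521e+13 s ≈ 1.404e-13 rad/s.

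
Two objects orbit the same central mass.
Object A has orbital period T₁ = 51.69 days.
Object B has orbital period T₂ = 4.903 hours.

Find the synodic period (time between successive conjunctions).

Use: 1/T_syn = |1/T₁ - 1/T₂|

Convert to SI: T₁ = 51.69 days = 4.46602e+06 s; T₂ = 4.903 hours = 17650.8 s.
T_syn = |T₁ · T₂ / (T₁ − T₂)|.
T_syn = |4.46602e+06 · 17650.8 / (4.46602e+06 − 17650.8)| s ≈ 1.772e+04 s = 4.922 hours.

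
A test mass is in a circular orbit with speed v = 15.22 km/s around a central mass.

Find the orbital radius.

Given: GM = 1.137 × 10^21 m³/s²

Convert to SI: v = 15.22 km/s = 15220 m/s.
For a circular orbit, v² = GM / r, so r = GM / v².
r = 1.137e+21 / (15220)² m ≈ 4.908e+12 m = 4.908 Tm.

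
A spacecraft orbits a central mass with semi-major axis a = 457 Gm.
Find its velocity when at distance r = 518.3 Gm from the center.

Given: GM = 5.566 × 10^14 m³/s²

Convert to SI: a = 457 Gm = 4.57e+11 m; r = 518.3 Gm = 5.183e+11 m.
Vis-viva: v = √(GM · (2/r − 1/a)).
2/r − 1/a = 2/5.183e+11 − 1/4.57e+11 = 1.67059e-12 m⁻¹.
v = √(5.566e+14 · 1.67059e-12) m/s ≈ 30.49 m/s = 30.49 m/s.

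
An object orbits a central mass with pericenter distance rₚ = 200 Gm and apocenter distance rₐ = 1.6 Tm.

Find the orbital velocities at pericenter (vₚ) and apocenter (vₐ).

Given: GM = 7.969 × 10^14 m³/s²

Convert to SI: rₚ = 200 Gm = 2e+11 m; rₐ = 1.6 Tm = 1.6e+12 m.
Use the vis-viva equation v² = GM(2/r − 1/a) with a = (rₚ + rₐ)/2 = (2e+11 + 1.6e+12)/2 = 9e+11 m.
vₚ = √(GM · (2/rₚ − 1/a)) = √(7.969e+14 · (2/2e+11 − 1/9e+11)) m/s ≈ 84.16 m/s = 84.16 m/s.
vₐ = √(GM · (2/rₐ − 1/a)) = √(7.969e+14 · (2/1.6e+12 − 1/9e+11)) m/s ≈ 10.52 m/s = 10.52 m/s.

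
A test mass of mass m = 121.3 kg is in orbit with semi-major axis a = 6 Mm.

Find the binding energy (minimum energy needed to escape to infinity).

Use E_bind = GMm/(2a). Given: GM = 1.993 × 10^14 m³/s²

Convert to SI: a = 6 Mm = 6e+06 m.
Total orbital energy is E = −GMm/(2a); binding energy is E_bind = −E = GMm/(2a).
E_bind = 1.993e+14 · 121.3 / (2 · 6e+06) J ≈ 2.015e+09 J = 2.015 GJ.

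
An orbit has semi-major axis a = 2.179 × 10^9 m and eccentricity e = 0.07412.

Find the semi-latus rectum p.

p = a (1 − e²).
p = 2.179e+09 · (1 − (0.07412)²) = 2.179e+09 · 0.994506 ≈ 2.167e+09 m = 2.167 × 10^9 m.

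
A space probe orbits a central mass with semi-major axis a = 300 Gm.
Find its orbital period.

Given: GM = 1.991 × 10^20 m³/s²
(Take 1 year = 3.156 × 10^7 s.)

Convert to SI: a = 300 Gm = 3e+11 m.
Kepler's third law: T = 2π √(a³ / GM).
Substituting a = 3e+11 m and GM = 1.991e+20 m³/s²:
T = 2π √((3e+11)³ / 1.991e+20) s
T ≈ 7.317e+07 s = 2.318 years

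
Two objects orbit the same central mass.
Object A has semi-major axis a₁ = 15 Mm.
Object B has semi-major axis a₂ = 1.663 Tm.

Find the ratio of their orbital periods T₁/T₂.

Convert to SI: a₁ = 15 Mm = 1.5e+07 m; a₂ = 1.663 Tm = 1.663e+12 m.
From Kepler's third law, (T₁/T₂)² = (a₁/a₂)³, so T₁/T₂ = (a₁/a₂)^(3/2).
a₁/a₂ = 1.5e+07 / 1.663e+12 = 9.01984e-06.
T₁/T₂ = (9.01984e-06)^(3/2) ≈ 2.709e-08.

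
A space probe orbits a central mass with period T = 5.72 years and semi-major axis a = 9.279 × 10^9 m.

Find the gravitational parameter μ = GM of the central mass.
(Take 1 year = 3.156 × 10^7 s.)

Convert to SI: T = 5.72 years = 1.80523e+08 s.
GM = 4π² · a³ / T².
GM = 4π² · (9.279e+09)³ / (1.80523e+08)² m³/s² ≈ 9.678e+14 m³/s² = 9.678 × 10^14 m³/s².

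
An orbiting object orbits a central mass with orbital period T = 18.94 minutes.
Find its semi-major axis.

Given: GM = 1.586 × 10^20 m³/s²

Convert to SI: T = 18.94 minutes = 1136.4 s.
Invert Kepler's third law: a = (GM · T² / (4π²))^(1/3).
Substituting T = 1136.4 s and GM = 1.586e+20 m³/s²:
a = (1.586e+20 · (1136.4)² / (4π²))^(1/3) m
a ≈ 1.731e+08 m = 173.1 Mm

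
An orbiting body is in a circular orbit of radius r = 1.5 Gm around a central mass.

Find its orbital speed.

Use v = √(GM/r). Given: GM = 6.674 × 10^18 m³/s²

Convert to SI: r = 1.5 Gm = 1.5e+09 m.
For a circular orbit, gravity supplies the centripetal force, so v = √(GM / r).
v = √(6.674e+18 / 1.5e+09) m/s ≈ 6.67e+04 m/s = 66.7 km/s.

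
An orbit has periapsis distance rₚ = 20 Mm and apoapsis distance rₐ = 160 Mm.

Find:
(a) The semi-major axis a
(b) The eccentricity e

Convert to SI: rₚ = 20 Mm = 2e+07 m; rₐ = 160 Mm = 1.6e+08 m.
(a) a = (rₚ + rₐ) / 2 = (2e+07 + 1.6e+08) / 2 ≈ 9e+07 m = 90 Mm.
(b) e = (rₐ − rₚ) / (rₐ + rₚ) = (1.6e+08 − 2e+07) / (1.6e+08 + 2e+07) ≈ 0.7778.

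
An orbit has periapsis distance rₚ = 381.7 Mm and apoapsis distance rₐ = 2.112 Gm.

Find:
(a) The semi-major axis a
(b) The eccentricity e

Convert to SI: rₚ = 381.7 Mm = 3.817e+08 m; rₐ = 2.112 Gm = 2.112e+09 m.
(a) a = (rₚ + rₐ) / 2 = (3.817e+08 + 2.112e+09) / 2 ≈ 1.247e+09 m = 1.247 Gm.
(b) e = (rₐ − rₚ) / (rₐ + rₚ) = (2.112e+09 − 3.817e+08) / (2.112e+09 + 3.817e+08) ≈ 0.6939.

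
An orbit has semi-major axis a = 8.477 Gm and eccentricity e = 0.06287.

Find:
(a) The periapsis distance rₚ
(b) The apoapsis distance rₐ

Convert to SI: a = 8.477 Gm = 8.477e+09 m.
(a) rₚ = a(1 − e) = 8.477e+09 · (1 − 0.06287) = 8.477e+09 · 0.93713 ≈ 7.944e+09 m = 7.944 Gm.
(b) rₐ = a(1 + e) = 8.477e+09 · (1 + 0.06287) = 8.477e+09 · 1.06287 ≈ 9.01e+09 m = 9.01 Gm.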